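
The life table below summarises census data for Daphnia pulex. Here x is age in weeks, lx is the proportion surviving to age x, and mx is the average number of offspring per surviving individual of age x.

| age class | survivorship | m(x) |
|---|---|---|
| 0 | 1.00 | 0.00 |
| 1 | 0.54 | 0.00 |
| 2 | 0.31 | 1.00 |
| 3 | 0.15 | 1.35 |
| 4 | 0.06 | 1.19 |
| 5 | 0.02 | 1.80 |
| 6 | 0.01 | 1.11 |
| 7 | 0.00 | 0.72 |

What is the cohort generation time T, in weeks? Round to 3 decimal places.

lx·mx: 0, 0, 0.31, 0.2025, 0.0714, 0.036, 0.0111, 0 → R0 = 0.631
x·lx·mx: 0, 0, 0.62, 0.6075, 0.2856, 0.18, 0.0666, 0 → Σ = 1.7597
T = 1.7597 / 0.631 = 2.788748… → 2.789

2.789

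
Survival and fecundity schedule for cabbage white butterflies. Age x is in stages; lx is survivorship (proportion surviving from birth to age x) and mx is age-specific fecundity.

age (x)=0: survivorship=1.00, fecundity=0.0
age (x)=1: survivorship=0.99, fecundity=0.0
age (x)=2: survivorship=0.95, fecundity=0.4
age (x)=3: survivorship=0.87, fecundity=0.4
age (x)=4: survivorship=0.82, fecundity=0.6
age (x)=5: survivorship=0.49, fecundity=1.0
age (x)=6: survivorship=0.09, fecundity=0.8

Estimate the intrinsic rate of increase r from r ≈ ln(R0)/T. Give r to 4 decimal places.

R0 = Σ lx·mx = 0 + 0 + 0.38 + 0.348 + 0.492 + 0.49 + 0.072 = 1.782
Σ x·lx·mx = 6.654; T = 6.654/1.782 = 3.73401…
r ≈ ln(R0)/T = ln(1.782)/3.73401… = 0.154723… → 0.1547

0.1547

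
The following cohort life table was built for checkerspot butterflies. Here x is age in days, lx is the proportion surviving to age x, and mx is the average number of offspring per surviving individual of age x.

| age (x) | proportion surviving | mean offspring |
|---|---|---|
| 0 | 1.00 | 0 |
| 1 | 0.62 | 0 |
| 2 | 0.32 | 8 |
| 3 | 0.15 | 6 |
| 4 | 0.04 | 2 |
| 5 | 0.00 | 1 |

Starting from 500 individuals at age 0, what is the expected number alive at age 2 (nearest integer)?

160

Expected survivors = N0 · l_2 = 500 × 0.32 = 160 → 160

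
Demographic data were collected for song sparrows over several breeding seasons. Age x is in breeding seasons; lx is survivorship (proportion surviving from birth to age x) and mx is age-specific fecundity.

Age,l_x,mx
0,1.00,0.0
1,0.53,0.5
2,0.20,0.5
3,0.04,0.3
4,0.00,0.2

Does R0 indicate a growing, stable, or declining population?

declining

R0 = Σ lx·mx = 0 + 0.265 + 0.1 + 0.012 + 0 = 0.377
R0 < 1, so the population is declining.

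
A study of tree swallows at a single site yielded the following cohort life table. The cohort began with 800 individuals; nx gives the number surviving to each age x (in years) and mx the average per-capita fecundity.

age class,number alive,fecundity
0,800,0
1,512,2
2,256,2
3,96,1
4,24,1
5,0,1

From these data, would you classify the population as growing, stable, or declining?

lx = nx/n0 = nx/800: 1, 0.64, 0.32, 0.12, 0.03, 0
R0 = Σ lx·mx = 0 + 1.28 + 0.64 + 0.12 + 0.03 + 0 = 2.07
R0 > 1, so the population is growing.

growing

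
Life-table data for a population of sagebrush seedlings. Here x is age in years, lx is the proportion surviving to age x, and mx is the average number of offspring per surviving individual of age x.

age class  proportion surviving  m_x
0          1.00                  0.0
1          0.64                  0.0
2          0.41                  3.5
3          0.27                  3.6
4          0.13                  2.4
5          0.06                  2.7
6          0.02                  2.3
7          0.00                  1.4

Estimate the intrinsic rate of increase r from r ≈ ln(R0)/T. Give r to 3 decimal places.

R0 = Σ lx·mx = 0 + 0 + 1.435 + 0.972 + 0.312 + 0.162 + 0.046 + 0 = 2.927
Σ x·lx·mx = 8.12; T = 8.12/2.927 = 2.77417…
r ≈ ln(R0)/T = ln(2.927)/2.77417… = 0.38713… → 0.387

0.387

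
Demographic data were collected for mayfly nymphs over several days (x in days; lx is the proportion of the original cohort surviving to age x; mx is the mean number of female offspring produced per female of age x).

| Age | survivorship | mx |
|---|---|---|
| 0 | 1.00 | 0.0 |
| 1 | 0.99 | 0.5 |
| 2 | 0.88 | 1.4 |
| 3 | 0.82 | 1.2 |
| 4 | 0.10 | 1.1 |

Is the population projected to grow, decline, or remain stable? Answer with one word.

R0 = Σ lx·mx = 0 + 0.495 + 1.232 + 0.984 + 0.11 = 2.821
R0 > 1, so the population is growing.

growing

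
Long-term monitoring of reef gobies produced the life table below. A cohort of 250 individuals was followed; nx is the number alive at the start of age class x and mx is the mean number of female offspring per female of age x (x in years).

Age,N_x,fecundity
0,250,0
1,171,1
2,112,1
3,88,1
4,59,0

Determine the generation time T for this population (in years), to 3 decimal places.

lx = nx/n0 = nx/250: 1, 0.684, 0.448, 0.352, 0.236
lx·mx: 0, 0.684, 0.448, 0.352, 0 → R0 = 1.484
x·lx·mx: 0, 0.684, 0.896, 1.056, 0 → Σ = 2.636
T = 2.636 / 1.484 = 1.77628… → 1.776

1.776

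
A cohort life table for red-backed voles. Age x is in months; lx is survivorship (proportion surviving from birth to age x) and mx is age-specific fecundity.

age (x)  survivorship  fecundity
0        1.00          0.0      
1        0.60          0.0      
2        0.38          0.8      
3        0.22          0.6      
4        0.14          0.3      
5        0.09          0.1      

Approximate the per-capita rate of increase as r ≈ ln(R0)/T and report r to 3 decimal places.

R0 = Σ lx·mx = 0 + 0 + 0.304 + 0.132 + 0.042 + 0.009 = 0.487
Σ x·lx·mx = 1.217; T = 1.217/0.487 = 2.49897…
r ≈ ln(R0)/T = ln(0.487)/2.49897… = -0.28791… → -0.288

-0.288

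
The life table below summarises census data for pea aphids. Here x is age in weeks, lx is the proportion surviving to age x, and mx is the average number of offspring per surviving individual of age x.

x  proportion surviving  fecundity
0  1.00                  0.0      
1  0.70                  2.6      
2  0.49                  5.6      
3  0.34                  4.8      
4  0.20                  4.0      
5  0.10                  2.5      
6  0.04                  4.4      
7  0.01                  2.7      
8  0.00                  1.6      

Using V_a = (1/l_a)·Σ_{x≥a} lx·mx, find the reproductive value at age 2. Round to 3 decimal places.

11.488

lx·mx for x ≥ 2: 2.744, 1.632, 0.8, 0.25, 0.176, 0.027, 0 → sum = 5.629
V_2 = 5.629 / l_2 = 5.629 / 0.49 = 11.487755… → 11.488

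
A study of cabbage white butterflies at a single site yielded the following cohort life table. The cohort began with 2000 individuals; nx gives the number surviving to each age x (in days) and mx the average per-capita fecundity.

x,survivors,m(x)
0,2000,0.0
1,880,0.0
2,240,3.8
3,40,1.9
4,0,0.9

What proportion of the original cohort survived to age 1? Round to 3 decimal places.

0.440

l_1 = n_1/n_0 = 880/2000 = 0.44 → 0.440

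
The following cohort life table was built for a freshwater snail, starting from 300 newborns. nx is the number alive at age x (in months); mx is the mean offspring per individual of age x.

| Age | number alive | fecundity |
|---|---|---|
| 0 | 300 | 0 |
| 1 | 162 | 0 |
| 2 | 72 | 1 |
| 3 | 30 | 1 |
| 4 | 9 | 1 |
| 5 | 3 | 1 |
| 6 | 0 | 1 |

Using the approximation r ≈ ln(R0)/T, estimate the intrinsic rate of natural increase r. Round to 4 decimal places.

-0.3870

lx = nx/n0 = nx/300: 1, 0.54, 0.24, 0.1, 0.03, 0.01, 0
R0 = Σ lx·mx = 0 + 0 + 0.24 + 0.1 + 0.03 + 0.01 + 0 = 0.38
Σ x·lx·mx = 0.95; T = 0.95/0.38 = 2.5
r ≈ ln(R0)/T = ln(0.38)/2.5 = -0.387034… → -0.3870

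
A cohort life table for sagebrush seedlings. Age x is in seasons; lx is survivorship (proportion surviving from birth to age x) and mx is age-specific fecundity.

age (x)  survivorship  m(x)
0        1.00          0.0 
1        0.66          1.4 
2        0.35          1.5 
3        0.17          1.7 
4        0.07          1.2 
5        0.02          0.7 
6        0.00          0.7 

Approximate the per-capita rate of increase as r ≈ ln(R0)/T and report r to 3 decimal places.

0.344

R0 = Σ lx·mx = 0 + 0.924 + 0.525 + 0.289 + 0.084 + 0.014 + 0 = 1.836
Σ x·lx·mx = 3.247; T = 3.247/1.836 = 1.76852…
r ≈ ln(R0)/T = ln(1.836)/1.76852… = 0.34356… → 0.344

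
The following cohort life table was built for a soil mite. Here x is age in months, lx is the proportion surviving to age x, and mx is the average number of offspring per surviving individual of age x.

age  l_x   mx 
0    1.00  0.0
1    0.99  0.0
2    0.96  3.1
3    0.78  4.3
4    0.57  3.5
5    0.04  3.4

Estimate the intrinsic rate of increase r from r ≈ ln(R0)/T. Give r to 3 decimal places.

R0 = Σ lx·mx = 0 + 0 + 2.976 + 3.354 + 1.995 + 0.136 = 8.461
Σ x·lx·mx = 24.674; T = 24.674/8.461 = 2.9162…
r ≈ ln(R0)/T = ln(8.461)/2.9162… = 0.73228… → 0.732

0.732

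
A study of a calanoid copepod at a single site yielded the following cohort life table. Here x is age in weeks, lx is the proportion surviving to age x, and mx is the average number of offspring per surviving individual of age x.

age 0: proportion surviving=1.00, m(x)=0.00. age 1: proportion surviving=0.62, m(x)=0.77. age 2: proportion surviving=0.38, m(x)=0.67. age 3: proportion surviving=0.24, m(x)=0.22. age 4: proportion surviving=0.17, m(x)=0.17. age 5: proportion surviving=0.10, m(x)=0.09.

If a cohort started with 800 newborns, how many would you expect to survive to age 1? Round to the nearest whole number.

Expected survivors = N0 · l_1 = 800 × 0.62 = 496 → 496

496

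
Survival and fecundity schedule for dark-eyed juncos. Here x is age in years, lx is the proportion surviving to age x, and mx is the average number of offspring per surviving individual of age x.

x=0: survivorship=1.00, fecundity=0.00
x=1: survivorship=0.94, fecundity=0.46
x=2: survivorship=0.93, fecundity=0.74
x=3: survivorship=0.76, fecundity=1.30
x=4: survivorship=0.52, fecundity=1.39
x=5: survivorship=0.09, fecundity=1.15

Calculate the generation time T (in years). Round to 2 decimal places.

2.79

lx·mx: 0, 0.4324, 0.6882, 0.988, 0.7228, 0.1035 → R0 = 2.9349
x·lx·mx: 0, 0.4324, 1.3764, 2.964, 2.8912, 0.5175 → Σ = 8.1815
T = 8.1815 / 2.9349 = 2.787659… → 2.79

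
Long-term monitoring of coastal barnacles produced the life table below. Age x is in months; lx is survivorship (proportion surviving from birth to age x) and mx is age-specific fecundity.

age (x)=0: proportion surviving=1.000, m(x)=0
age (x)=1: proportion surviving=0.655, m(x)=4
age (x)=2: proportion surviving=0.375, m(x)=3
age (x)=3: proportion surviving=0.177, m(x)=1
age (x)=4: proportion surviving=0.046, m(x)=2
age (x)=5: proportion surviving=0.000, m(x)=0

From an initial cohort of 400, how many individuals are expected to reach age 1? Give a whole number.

262

Expected survivors = N0 · l_1 = 400 × 0.655 = 262 → 262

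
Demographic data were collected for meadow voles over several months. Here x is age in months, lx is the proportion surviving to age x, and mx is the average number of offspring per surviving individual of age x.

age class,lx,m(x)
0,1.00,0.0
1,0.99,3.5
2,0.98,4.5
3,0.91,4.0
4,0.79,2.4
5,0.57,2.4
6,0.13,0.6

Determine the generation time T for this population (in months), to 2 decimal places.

2.56

lx·mx: 0, 3.465, 4.41, 3.64, 1.896, 1.368, 0.078 → R0 = 14.857
x·lx·mx: 0, 3.465, 8.82, 10.92, 7.584, 6.84, 0.468 → Σ = 38.097
T = 38.097 / 14.857 = 2.564246… → 2.56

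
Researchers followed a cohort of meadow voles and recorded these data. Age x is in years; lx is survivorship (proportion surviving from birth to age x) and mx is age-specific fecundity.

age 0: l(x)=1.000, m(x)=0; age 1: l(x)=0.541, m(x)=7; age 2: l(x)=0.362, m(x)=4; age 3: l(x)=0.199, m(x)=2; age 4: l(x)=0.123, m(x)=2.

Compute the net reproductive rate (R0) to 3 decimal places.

lx·mx by age: 0, 3.787, 1.448, 0.398, 0.246
R0 = Σ lx·mx = 5.879 → 5.879

5.879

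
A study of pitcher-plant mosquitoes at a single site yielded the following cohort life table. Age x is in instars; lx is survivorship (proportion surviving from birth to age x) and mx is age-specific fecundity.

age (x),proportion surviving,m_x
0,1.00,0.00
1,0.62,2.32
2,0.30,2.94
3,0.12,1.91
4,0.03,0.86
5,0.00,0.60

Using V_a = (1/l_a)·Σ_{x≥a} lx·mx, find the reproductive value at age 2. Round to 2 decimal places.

lx·mx for x ≥ 2: 0.882, 0.2292, 0.0258, 0 → sum = 1.137
V_2 = 1.137 / l_2 = 1.137 / 0.3 = 3.79 → 3.79

3.79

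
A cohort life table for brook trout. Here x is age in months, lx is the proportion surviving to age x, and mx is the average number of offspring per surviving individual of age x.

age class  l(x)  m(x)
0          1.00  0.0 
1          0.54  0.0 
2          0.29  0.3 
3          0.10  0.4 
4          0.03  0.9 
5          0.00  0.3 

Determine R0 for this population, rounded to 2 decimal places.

lx·mx by age: 0, 0, 0.087, 0.04, 0.027, 0
R0 = Σ lx·mx = 0.154 → 0.15

0.15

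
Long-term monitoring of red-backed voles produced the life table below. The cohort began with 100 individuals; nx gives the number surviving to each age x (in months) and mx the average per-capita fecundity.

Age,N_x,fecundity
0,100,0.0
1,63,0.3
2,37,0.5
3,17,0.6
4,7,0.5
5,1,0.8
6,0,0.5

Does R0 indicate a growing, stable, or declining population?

declining

lx = nx/n0 = nx/100: 1, 0.63, 0.37, 0.17, 0.07, 0.01, 0
R0 = Σ lx·mx = 0 + 0.189 + 0.185 + 0.102 + 0.035 + 0.008 + 0 = 0.519
R0 < 1, so the population is declining.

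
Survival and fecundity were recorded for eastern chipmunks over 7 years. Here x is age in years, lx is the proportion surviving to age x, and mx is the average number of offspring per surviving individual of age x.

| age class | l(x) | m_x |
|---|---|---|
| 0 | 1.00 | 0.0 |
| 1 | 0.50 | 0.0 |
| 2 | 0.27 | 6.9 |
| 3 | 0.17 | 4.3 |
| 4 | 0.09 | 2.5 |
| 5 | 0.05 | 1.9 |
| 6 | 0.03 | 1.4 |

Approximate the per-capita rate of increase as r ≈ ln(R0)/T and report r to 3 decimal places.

0.425

R0 = Σ lx·mx = 0 + 0 + 1.863 + 0.731 + 0.225 + 0.095 + 0.042 = 2.956
Σ x·lx·mx = 7.546; T = 7.546/2.956 = 2.55277…
r ≈ ln(R0)/T = ln(2.956)/2.55277… = 0.42457… → 0.425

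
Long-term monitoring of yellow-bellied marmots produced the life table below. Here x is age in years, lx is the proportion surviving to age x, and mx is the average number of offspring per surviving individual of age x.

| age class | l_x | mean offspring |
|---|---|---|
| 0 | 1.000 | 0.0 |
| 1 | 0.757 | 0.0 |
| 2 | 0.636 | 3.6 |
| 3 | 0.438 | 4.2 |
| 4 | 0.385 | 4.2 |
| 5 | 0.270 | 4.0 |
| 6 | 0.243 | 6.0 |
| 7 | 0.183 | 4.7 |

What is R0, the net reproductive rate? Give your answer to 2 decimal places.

lx·mx by age: 0, 0, 2.2896, 1.8396, 1.617, 1.08, 1.458, 0.8601
R0 = Σ lx·mx = 9.1443 → 9.14

9.14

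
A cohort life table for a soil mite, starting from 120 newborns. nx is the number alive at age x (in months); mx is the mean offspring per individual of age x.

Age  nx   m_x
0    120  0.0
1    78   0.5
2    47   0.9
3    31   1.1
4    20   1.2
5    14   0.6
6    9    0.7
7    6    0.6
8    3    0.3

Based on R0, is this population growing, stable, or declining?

lx = nx/n0 = nx/120: 1, 0.65, 0.39167…, 0.25833…, 0.16667…, 0.11667…, 0.075, 0.05, 0.025
R0 = Σ lx·mx = 0 + 0.325 + 0.3525… + 0.284167… + 0.2… + 0.07… + 0.0525 + 0.03 + 0.0075 = 1.321667…
R0 > 1, so the population is growing.

growing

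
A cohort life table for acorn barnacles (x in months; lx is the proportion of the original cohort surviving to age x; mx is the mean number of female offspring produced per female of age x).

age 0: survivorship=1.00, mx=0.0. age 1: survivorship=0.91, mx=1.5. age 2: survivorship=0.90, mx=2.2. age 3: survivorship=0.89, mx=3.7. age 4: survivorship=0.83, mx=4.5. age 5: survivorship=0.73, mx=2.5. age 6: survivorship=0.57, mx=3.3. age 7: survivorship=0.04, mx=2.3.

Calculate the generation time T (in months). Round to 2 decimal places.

3.61

lx·mx: 0, 1.365, 1.98, 3.293, 3.735, 1.825, 1.881, 0.092 → R0 = 14.171
x·lx·mx: 0, 1.365, 3.96, 9.879, 14.94, 9.125, 11.286, 0.644 → Σ = 51.199
T = 51.199 / 14.171 = 3.612942… → 3.61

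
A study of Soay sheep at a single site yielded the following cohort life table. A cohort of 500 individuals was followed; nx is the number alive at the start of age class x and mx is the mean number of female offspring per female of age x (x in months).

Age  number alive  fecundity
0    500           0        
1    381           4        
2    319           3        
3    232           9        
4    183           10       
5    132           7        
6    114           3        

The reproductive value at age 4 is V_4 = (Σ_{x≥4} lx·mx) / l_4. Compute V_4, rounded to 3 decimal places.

lx = nx/n0 = nx/500: 1, 0.762, 0.638, 0.464, 0.366, 0.264, 0.228
lx·mx for x ≥ 4: 3.66, 1.848, 0.684 → sum = 6.192
V_4 = 6.192 / l_4 = 6.192 / 0.366 = 16.918033… → 16.918

16.918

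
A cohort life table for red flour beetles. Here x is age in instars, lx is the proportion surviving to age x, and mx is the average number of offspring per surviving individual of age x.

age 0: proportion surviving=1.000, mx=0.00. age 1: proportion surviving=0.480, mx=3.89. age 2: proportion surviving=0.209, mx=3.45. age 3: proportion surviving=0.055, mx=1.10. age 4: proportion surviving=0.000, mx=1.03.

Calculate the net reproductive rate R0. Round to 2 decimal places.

lx·mx by age: 0, 1.8672, 0.72105, 0.0605, 0
R0 = Σ lx·mx = 2.64875 → 2.65

2.65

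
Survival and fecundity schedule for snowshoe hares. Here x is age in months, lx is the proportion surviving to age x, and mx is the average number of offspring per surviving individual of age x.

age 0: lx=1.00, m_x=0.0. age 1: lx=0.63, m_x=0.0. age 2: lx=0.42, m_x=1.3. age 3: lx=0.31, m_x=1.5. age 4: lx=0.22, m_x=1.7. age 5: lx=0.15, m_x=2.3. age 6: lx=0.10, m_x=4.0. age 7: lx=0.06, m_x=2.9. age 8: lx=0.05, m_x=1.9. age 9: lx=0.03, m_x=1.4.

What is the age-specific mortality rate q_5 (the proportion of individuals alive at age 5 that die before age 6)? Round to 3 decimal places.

0.333

q_5 = (l_5 − l_6) / l_5 = (0.15 − 0.1) / 0.15
     = 0.05 / 0.15 = 0.333333… → 0.333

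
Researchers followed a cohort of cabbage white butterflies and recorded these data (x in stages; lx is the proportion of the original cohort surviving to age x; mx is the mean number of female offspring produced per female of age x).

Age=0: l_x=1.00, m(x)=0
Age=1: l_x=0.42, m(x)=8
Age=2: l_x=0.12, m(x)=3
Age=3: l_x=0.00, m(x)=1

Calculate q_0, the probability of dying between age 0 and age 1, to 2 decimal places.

q_0 = (l_0 − l_1) / l_0 = (1 − 0.42) / 1
     = 0.58 / 1 = 0.58 → 0.58

0.58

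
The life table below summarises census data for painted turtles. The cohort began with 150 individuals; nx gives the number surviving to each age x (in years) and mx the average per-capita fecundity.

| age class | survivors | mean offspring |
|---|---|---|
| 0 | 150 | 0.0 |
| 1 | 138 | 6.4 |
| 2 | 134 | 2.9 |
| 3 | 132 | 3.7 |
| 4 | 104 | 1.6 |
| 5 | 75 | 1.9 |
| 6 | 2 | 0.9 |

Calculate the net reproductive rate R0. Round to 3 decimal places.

13.806

lx = nx/n0 = nx/150: 1, 0.92, 0.89333…, 0.88, 0.69333…, 0.5, 0.01333…
lx·mx by age: 0, 5.888, 2.590667…, 3.256, 1.109333…, 0.95, 0.012…
R0 = Σ lx·mx = 13.806… → 13.806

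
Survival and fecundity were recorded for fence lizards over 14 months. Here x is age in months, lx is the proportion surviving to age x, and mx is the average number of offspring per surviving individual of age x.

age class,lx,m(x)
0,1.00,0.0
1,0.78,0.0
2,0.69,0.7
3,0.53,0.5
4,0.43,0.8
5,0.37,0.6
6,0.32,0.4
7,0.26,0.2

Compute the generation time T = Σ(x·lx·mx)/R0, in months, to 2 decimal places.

3.60

lx·mx: 0, 0, 0.483, 0.265, 0.344, 0.222, 0.128, 0.052 → R0 = 1.494
x·lx·mx: 0, 0, 0.966, 0.795, 1.376, 1.11, 0.768, 0.364 → Σ = 5.379
T = 5.379 / 1.494 = 3.600402… → 3.60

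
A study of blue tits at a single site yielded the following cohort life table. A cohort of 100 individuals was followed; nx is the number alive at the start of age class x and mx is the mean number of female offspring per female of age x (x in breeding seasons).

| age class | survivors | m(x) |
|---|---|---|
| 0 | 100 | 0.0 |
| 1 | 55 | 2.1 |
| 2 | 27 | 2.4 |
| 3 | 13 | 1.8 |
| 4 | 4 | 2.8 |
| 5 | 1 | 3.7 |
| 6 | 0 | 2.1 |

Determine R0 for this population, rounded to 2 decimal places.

lx = nx/n0 = nx/100: 1, 0.55, 0.27, 0.13, 0.04, 0.01, 0
lx·mx by age: 0, 1.155, 0.648, 0.234, 0.112, 0.037, 0
R0 = Σ lx·mx = 2.186 → 2.19

2.19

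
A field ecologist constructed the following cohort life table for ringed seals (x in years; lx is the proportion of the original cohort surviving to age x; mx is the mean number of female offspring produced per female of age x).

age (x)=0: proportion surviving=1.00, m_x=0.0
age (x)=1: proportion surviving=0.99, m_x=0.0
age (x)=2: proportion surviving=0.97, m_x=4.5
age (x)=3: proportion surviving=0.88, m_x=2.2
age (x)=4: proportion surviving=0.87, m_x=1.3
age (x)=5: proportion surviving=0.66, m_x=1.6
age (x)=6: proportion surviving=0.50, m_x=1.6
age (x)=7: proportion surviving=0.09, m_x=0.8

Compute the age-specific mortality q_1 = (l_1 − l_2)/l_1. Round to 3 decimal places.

q_1 = (l_1 − l_2) / l_1 = (0.99 − 0.97) / 0.99
     = 0.02 / 0.99 = 0.020202… → 0.020

0.020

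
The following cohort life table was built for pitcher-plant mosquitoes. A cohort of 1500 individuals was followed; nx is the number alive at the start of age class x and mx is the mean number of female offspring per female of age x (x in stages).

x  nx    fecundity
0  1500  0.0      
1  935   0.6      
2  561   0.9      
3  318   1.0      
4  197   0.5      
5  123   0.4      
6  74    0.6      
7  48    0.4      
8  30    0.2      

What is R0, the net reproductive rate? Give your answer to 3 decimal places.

1.067

lx = nx/n0 = nx/1500: 1, 0.62333…, 0.374, 0.212, 0.13133…, 0.082, 0.04933…, 0.032, 0.02
lx·mx by age: 0, 0.374…, 0.3366, 0.212, 0.065667…, 0.0328, 0.0296…, 0.0128, 0.004
R0 = Σ lx·mx = 1.067467… → 1.067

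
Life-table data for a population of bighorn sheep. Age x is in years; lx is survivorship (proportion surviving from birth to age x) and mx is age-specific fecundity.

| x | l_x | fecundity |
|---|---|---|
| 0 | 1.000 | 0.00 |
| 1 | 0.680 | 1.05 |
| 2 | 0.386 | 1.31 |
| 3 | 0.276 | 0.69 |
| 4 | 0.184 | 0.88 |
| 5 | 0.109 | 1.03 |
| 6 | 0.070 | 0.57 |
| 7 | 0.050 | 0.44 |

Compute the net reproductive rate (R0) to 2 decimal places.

lx·mx by age: 0, 0.714, 0.50566, 0.19044, 0.16192, 0.11227, 0.0399, 0.022
R0 = Σ lx·mx = 1.74619 → 1.75

1.75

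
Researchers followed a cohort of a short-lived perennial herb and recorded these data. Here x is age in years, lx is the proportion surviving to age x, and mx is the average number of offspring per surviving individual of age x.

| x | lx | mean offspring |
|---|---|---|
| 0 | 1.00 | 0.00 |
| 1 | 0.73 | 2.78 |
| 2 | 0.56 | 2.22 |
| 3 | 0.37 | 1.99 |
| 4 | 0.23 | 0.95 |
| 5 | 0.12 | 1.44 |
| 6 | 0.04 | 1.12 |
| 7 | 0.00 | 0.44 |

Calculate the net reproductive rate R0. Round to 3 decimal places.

lx·mx by age: 0, 2.0294, 1.2432, 0.7363, 0.2185, 0.1728, 0.0448, 0
R0 = Σ lx·mx = 4.445 → 4.445

4.445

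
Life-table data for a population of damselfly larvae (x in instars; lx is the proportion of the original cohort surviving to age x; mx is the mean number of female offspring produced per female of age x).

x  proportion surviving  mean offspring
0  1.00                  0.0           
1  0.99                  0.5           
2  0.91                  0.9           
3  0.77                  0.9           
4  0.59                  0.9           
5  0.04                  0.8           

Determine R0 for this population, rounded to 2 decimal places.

lx·mx by age: 0, 0.495, 0.819, 0.693, 0.531, 0.032
R0 = Σ lx·mx = 2.57 → 2.57

2.57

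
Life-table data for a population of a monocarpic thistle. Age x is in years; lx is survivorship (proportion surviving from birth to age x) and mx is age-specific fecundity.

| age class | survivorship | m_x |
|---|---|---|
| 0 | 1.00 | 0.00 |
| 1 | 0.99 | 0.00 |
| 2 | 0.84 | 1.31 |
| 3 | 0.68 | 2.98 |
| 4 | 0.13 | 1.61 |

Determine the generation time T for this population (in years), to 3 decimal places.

lx·mx: 0, 0, 1.1004, 2.0264, 0.2093 → R0 = 3.3361
x·lx·mx: 0, 0, 2.2008, 6.0792, 0.8372 → Σ = 9.1172
T = 9.1172 / 3.3361 = 2.732892… → 2.733

2.733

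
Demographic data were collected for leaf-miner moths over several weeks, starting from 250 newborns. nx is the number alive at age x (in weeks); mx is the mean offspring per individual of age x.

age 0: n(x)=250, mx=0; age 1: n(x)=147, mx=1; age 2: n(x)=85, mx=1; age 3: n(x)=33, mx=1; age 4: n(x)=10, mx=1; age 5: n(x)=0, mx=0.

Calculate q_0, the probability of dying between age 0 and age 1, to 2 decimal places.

lx = nx/n0 = nx/250: 1, 0.588, 0.34, 0.132, 0.04, 0
q_0 = (l_0 − l_1) / l_0 = (1 − 0.588) / 1
     = 0.412 / 1 = 0.412 → 0.41

0.41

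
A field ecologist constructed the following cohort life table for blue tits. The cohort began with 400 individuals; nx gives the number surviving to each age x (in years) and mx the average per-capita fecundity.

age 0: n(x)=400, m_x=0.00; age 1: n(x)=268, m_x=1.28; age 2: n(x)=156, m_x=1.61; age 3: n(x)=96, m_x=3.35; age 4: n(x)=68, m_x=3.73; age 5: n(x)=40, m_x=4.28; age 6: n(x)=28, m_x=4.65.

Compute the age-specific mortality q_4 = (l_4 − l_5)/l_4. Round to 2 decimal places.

0.41

lx = nx/n0 = nx/400: 1, 0.67, 0.39, 0.24, 0.17, 0.1, 0.07
q_4 = (l_4 − l_5) / l_4 = (0.17 − 0.1) / 0.17
     = 0.07 / 0.17 = 0.411765… → 0.41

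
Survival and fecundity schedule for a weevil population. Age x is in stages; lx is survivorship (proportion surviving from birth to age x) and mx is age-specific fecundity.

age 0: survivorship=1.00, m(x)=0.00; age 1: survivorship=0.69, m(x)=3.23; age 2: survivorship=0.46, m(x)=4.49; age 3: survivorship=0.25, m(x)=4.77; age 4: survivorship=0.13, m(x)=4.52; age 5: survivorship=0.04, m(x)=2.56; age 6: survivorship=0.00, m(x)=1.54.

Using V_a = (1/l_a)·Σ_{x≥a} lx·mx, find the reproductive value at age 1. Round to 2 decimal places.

lx·mx for x ≥ 1: 2.2287, 2.0654, 1.1925, 0.5876, 0.1024, 0 → sum = 6.1766
V_1 = 6.1766 / l_1 = 6.1766 / 0.69 = 8.951594… → 8.95

8.95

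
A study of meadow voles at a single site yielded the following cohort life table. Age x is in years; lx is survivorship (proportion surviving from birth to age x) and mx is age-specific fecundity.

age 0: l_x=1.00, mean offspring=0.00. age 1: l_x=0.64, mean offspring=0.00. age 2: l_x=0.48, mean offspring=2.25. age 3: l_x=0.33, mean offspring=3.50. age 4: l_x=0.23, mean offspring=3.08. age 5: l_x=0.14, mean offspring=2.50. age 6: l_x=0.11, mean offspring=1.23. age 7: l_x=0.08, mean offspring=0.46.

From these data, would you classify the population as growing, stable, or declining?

R0 = Σ lx·mx = 0 + 0 + 1.08 + 1.155 + 0.7084 + 0.35 + 0.1353 + 0.0368 = 3.4655
R0 > 1, so the population is growing.

growing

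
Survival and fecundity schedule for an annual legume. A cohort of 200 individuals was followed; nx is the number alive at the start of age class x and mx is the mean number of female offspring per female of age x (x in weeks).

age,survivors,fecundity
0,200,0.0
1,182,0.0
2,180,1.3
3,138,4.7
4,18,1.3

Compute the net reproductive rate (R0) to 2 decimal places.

4.53

lx = nx/n0 = nx/200: 1, 0.91, 0.9, 0.69, 0.09
lx·mx by age: 0, 0, 1.17, 3.243, 0.117
R0 = Σ lx·mx = 4.53 → 4.53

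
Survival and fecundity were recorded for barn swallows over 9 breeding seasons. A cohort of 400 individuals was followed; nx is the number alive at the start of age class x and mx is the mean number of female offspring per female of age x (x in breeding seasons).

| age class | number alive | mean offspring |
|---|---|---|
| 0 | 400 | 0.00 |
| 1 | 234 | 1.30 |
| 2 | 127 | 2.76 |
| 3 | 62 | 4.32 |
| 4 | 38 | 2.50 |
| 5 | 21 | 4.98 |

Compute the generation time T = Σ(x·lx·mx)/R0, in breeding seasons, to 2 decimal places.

2.42

lx = nx/n0 = nx/400: 1, 0.585, 0.3175, 0.155, 0.095, 0.0525
lx·mx: 0, 0.7605, 0.8763, 0.6696, 0.2375, 0.26145 → R0 = 2.80535
x·lx·mx: 0, 0.7605, 1.7526, 2.0088, 0.95, 1.30725 → Σ = 6.77915
T = 6.77915 / 2.80535 = 2.416508… → 2.42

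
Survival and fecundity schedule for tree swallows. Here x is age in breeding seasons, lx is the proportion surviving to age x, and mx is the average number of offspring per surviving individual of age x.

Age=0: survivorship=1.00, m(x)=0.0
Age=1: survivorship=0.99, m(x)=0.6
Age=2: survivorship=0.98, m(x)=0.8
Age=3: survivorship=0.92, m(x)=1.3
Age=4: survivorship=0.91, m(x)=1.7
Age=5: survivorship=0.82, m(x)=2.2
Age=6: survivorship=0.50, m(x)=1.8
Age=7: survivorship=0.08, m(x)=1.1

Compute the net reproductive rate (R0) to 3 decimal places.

6.913

lx·mx by age: 0, 0.594, 0.784, 1.196, 1.547, 1.804, 0.9, 0.088
R0 = Σ lx·mx = 6.913 → 6.913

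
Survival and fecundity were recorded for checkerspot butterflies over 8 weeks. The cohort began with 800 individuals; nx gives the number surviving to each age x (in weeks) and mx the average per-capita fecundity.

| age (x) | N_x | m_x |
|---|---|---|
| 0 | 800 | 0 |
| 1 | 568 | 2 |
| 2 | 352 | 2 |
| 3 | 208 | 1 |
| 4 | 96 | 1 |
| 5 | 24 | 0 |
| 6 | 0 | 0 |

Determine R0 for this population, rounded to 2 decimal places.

lx = nx/n0 = nx/800: 1, 0.71, 0.44, 0.26, 0.12, 0.03, 0
lx·mx by age: 0, 1.42, 0.88, 0.26, 0.12, 0, 0
R0 = Σ lx·mx = 2.68 → 2.68

2.68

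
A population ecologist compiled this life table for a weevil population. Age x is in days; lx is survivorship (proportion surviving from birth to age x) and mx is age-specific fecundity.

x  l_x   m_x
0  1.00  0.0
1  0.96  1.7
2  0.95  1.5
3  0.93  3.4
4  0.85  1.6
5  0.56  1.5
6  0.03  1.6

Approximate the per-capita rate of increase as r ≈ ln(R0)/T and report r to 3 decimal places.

R0 = Σ lx·mx = 0 + 1.632 + 1.425 + 3.162 + 1.36 + 0.84 + 0.048 = 8.467
Σ x·lx·mx = 23.896; T = 23.896/8.467 = 2.82225…
r ≈ ln(R0)/T = ln(8.467)/2.82225… = 0.75691… → 0.757

0.757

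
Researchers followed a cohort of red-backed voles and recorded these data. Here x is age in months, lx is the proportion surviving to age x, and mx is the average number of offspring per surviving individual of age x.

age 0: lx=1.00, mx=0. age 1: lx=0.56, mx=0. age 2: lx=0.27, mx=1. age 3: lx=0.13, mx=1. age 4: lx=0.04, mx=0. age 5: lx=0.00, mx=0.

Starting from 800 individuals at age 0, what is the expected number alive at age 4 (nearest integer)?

32

Expected survivors = N0 · l_4 = 800 × 0.04 = 32 → 32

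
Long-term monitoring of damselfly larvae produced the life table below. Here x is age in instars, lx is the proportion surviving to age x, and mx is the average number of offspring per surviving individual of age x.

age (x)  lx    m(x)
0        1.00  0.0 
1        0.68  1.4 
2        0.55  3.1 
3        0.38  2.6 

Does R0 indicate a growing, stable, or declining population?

growing

R0 = Σ lx·mx = 0 + 0.952 + 1.705 + 0.988 = 3.645
R0 > 1, so the population is growing.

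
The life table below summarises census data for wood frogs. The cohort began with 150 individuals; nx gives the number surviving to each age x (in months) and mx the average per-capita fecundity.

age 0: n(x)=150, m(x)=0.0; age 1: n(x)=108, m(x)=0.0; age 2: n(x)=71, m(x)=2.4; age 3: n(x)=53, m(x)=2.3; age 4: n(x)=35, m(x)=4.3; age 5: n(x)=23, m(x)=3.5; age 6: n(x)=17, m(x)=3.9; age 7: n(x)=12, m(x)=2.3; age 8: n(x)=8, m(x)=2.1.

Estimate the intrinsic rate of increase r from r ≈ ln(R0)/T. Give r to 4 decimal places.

lx = nx/n0 = nx/150: 1, 0.72, 0.47333…, 0.35333…, 0.23333…, 0.15333…, 0.11333…, 0.08, 0.05333…
R0 = Σ lx·mx = 0 + 0 + 1.136… + 0.81267… + 1.00333… + 0.53667… + 0.442… + 0.184 + 0.112… = 4.226667…
Σ x·lx·mx = 16.242667…; T = 16.242667…/4.226667… = 3.8429…
r ≈ ln(R0)/T = ln(4.226667…)/3.8429… = 0.375085… → 0.3751

0.3751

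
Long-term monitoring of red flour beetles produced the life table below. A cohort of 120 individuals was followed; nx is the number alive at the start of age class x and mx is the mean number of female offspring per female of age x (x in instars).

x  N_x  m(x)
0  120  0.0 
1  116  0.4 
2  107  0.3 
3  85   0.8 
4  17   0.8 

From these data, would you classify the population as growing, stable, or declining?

lx = nx/n0 = nx/120: 1, 0.96667…, 0.89167…, 0.70833…, 0.14167…
R0 = Σ lx·mx = 0 + 0.386667… + 0.2675… + 0.566667… + 0.113333… = 1.334167…
R0 > 1, so the population is growing.

growing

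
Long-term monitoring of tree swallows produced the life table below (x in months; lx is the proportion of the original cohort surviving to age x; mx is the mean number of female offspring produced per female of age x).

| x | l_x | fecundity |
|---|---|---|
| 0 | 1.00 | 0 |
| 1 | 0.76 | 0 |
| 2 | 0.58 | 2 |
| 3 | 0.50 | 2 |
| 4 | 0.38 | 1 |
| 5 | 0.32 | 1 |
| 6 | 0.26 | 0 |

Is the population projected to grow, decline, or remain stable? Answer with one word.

growing

R0 = Σ lx·mx = 0 + 0 + 1.16 + 1 + 0.38 + 0.32 + 0 = 2.86
R0 > 1, so the population is growing.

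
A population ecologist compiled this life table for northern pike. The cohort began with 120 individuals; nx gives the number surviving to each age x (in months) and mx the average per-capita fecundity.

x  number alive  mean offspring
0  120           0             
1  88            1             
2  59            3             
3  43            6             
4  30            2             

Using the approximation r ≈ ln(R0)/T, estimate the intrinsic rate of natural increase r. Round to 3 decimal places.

0.633

lx = nx/n0 = nx/120: 1, 0.73333…, 0.49167…, 0.35833…, 0.25
R0 = Σ lx·mx = 0 + 0.73333… + 1.475… + 2.15… + 0.5 = 4.858333…
Σ x·lx·mx = 12.133333…; T = 12.133333…/4.858333… = 2.49743…
r ≈ ln(R0)/T = ln(4.858333…)/2.49743… = 0.63293… → 0.633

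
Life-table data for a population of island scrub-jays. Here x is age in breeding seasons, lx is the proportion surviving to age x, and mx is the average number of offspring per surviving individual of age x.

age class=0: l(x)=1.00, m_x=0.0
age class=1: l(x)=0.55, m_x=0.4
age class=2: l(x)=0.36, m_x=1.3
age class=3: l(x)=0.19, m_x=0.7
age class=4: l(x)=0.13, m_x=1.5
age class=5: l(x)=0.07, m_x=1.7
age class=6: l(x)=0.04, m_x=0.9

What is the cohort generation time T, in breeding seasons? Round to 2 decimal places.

lx·mx: 0, 0.22, 0.468, 0.133, 0.195, 0.119, 0.036 → R0 = 1.171
x·lx·mx: 0, 0.22, 0.936, 0.399, 0.78, 0.595, 0.216 → Σ = 3.146
T = 3.146 / 1.171 = 2.686593… → 2.69

2.69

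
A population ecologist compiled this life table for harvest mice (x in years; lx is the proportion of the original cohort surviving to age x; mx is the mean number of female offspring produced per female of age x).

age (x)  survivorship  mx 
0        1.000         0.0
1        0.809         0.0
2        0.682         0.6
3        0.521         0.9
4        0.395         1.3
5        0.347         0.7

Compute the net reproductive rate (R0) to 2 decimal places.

lx·mx by age: 0, 0, 0.4092, 0.4689, 0.5135, 0.2429
R0 = Σ lx·mx = 1.6345 → 1.63

1.63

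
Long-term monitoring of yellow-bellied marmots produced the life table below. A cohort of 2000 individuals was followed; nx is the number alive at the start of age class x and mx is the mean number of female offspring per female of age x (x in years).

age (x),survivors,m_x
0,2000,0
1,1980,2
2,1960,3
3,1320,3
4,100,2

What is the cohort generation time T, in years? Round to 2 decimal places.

lx = nx/n0 = nx/2000: 1, 0.99, 0.98, 0.66, 0.05
lx·mx: 0, 1.98, 2.94, 1.98, 0.1 → R0 = 7
x·lx·mx: 0, 1.98, 5.88, 5.94, 0.4 → Σ = 14.2
T = 14.2 / 7 = 2.028571… → 2.03

2.03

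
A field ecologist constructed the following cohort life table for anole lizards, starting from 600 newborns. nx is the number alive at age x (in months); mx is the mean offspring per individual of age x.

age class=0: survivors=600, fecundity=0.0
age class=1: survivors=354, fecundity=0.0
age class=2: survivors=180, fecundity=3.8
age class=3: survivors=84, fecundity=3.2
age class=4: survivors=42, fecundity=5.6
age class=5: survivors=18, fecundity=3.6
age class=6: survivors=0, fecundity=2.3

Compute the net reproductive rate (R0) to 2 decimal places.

lx = nx/n0 = nx/600: 1, 0.59, 0.3, 0.14, 0.07, 0.03, 0
lx·mx by age: 0, 0, 1.14, 0.448, 0.392, 0.108, 0
R0 = Σ lx·mx = 2.088 → 2.09

2.09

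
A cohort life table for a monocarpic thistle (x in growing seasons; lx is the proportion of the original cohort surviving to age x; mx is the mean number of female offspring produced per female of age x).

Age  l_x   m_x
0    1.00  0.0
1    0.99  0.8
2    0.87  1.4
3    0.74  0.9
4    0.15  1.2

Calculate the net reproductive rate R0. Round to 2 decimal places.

lx·mx by age: 0, 0.792, 1.218, 0.666, 0.18
R0 = Σ lx·mx = 2.856 → 2.86

2.86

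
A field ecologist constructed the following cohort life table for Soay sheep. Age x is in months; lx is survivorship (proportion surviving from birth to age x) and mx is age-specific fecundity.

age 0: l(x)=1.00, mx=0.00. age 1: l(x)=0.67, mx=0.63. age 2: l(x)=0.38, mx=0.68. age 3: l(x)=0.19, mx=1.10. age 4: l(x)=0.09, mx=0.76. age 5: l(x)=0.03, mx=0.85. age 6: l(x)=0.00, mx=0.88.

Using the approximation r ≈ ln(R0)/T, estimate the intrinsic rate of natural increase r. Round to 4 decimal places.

R0 = Σ lx·mx = 0 + 0.4221 + 0.2584 + 0.209 + 0.0684 + 0.0255 + 0 = 0.9834
Σ x·lx·mx = 1.967; T = 1.967/0.9834 = 2.0002…
r ≈ ln(R0)/T = ln(0.9834)/2.0002… = -0.008369… → -0.0084

-0.0084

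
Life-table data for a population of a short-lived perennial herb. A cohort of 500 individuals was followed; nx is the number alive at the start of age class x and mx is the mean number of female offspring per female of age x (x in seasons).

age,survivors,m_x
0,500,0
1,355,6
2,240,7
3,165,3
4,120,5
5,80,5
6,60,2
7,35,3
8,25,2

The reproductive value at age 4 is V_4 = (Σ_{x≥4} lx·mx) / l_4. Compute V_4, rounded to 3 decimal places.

lx = nx/n0 = nx/500: 1, 0.71, 0.48, 0.33, 0.24, 0.16, 0.12, 0.07, 0.05
lx·mx for x ≥ 4: 1.2, 0.8, 0.24, 0.21, 0.1 → sum = 2.55
V_4 = 2.55 / l_4 = 2.55 / 0.24 = 10.625 → 10.625

10.625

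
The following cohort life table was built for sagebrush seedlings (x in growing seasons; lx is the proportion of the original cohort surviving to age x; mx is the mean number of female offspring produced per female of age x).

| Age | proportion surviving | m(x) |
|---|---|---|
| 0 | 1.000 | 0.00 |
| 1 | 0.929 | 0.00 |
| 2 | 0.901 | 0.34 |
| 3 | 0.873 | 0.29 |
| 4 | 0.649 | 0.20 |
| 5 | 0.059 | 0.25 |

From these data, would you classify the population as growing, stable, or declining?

R0 = Σ lx·mx = 0 + 0 + 0.30634 + 0.25317 + 0.1298 + 0.01475 = 0.70406
R0 < 1, so the population is declining.

declining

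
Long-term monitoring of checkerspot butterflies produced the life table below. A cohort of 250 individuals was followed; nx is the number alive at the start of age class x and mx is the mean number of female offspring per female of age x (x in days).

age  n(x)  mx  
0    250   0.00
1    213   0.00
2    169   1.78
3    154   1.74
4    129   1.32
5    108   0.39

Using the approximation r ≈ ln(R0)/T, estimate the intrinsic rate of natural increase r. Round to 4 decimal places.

0.3874

lx = nx/n0 = nx/250: 1, 0.852, 0.676, 0.616, 0.516, 0.432
R0 = Σ lx·mx = 0 + 0 + 1.20328 + 1.07184 + 0.68112 + 0.16848 = 3.12472
Σ x·lx·mx = 9.18896; T = 9.18896/3.12472 = 2.94073…
r ≈ ln(R0)/T = ln(3.12472)/2.94073… = 0.387436… → 0.3874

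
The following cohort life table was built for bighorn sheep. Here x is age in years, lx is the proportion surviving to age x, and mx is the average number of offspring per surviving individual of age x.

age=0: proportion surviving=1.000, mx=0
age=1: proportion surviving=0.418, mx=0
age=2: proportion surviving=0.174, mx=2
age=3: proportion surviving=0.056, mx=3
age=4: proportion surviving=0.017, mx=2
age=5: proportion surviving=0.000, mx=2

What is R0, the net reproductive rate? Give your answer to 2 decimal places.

lx·mx by age: 0, 0, 0.348, 0.168, 0.034, 0
R0 = Σ lx·mx = 0.55 → 0.55

0.55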